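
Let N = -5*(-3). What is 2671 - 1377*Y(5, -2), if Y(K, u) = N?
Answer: -17984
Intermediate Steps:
N = 15
Y(K, u) = 15
2671 - 1377*Y(5, -2) = 2671 - 1377*15 = 2671 - 1*20655 = 2671 - 20655 = -17984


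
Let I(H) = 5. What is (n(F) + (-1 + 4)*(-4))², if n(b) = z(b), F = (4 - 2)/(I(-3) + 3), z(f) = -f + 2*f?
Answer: 2209/16 ≈ 138.06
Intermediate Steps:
z(f) = f
F = ¼ (F = (4 - 2)/(5 + 3) = 2/8 = 2*(⅛) = ¼ ≈ 0.25000)
n(b) = b
(n(F) + (-1 + 4)*(-4))² = (¼ + (-1 + 4)*(-4))² = (¼ + 3*(-4))² = (¼ - 12)² = (-47/4)² = 2209/16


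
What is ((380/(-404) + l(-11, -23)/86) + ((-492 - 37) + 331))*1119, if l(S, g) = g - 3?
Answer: -968284128/4343 ≈ -2.2295e+5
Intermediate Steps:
l(S, g) = -3 + g
((380/(-404) + l(-11, -23)/86) + ((-492 - 37) + 331))*1119 = ((380/(-404) + (-3 - 23)/86) + ((-492 - 37) + 331))*1119 = ((380*(-1/404) - 26*1/86) + (-529 + 331))*1119 = ((-95/101 - 13/43) - 198)*1119 = (-5398/4343 - 198)*1119 = -865312/4343*1119 = -968284128/4343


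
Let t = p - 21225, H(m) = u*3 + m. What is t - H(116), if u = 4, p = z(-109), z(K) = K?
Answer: -21462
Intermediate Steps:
p = -109
H(m) = 12 + m (H(m) = 4*3 + m = 12 + m)
t = -21334 (t = -109 - 21225 = -21334)
t - H(116) = -21334 - (12 + 116) = -21334 - 1*128 = -21334 - 128 = -21462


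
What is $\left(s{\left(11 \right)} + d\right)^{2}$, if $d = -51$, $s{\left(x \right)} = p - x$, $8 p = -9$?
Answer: $\frac{255025}{64} \approx 3984.8$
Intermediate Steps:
$p = - \frac{9}{8}$ ($p = \frac{1}{8} \left(-9\right) = - \frac{9}{8} \approx -1.125$)
$s{\left(x \right)} = - \frac{9}{8} - x$
$\left(s{\left(11 \right)} + d\right)^{2} = \left(\left(- \frac{9}{8} - 11\right) - 51\right)^{2} = \left(- \frac{97}{8} - 51\right)^{2} = \left(- \frac{505}{8}\right)^{2} = \frac{255025}{64}$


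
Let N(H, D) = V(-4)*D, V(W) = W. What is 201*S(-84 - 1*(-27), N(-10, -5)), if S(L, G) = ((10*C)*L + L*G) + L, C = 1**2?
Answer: -355167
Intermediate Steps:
N(H, D) = -4*D
C = 1
S(L, G) = 11*L + G*L (S(L, G) = ((10*1)*L + L*G) + L = (10*L + G*L) + L = 11*L + G*L)
201*S(-84 - 1*(-27), N(-10, -5)) = 201*((-84 - 1*(-27))*(11 - 4*(-5))) = 201*((-84 + 27)*(11 + 20)) = 201*(-57*31) = 201*(-1767) = -355167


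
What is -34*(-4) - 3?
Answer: 133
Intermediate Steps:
-34*(-4) - 3 = 136 - 3 = 133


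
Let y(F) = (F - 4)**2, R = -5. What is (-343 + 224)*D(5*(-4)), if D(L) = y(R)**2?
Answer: -780759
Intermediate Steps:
y(F) = (-4 + F)**2
D(L) = 6561 (D(L) = ((-4 - 5)**2)**2 = ((-9)**2)**2 = 81**2 = 6561)
(-343 + 224)*D(5*(-4)) = (-343 + 224)*6561 = -119*6561 = -780759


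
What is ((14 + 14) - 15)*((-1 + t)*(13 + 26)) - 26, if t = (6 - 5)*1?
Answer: -26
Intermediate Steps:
t = 1 (t = 1*1 = 1)
((14 + 14) - 15)*((-1 + t)*(13 + 26)) - 26 = ((14 + 14) - 15)*((-1 + 1)*(13 + 26)) - 26 = (28 - 15)*(0*39) - 26 = 13*0 - 26 = 0 - 26 = -26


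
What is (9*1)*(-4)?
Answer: -36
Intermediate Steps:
(9*1)*(-4) = 9*(-4) = -36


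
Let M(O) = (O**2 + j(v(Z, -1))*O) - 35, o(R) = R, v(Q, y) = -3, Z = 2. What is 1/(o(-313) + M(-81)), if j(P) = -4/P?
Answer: 1/6105 ≈ 0.00016380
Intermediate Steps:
M(O) = -35 + O**2 + 4*O/3 (M(O) = (O**2 + (-4/(-3))*O) - 35 = (O**2 + (-4*(-1/3))*O) - 35 = (O**2 + 4*O/3) - 35 = -35 + O**2 + 4*O/3)
1/(o(-313) + M(-81)) = 1/(-313 + (-35 + (-81)**2 + (4/3)*(-81))) = 1/(-313 + (-35 + 6561 - 108)) = 1/(-313 + 6418) = 1/6105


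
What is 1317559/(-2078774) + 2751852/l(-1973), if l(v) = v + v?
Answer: -2862838738631/4101421102 ≈ -698.01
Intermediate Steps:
l(v) = 2*v
1317559/(-2078774) + 2751852/l(-1973) = 1317559/(-2078774) + 2751852/((2*(-1973))) = 1317559*(-1/2078774) + 2751852/(-3946) = -1317559/2078774 + 2751852*(-1/3946) = -1317559/2078774 - 1375926/1973 = -2862838738631/4101421102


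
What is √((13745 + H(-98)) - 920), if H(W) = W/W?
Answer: 11*√106 ≈ 113.25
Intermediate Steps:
H(W) = 1
√((13745 + H(-98)) - 920) = √((13745 + 1) - 920) = √(13746 - 920) = √12826 = 11*√106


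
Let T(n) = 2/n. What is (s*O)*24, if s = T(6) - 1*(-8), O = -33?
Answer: -6600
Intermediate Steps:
s = 25/3 (s = 2/6 - 1*(-8) = 2*(⅙) + 8 = ⅓ + 8 = 25/3 ≈ 8.3333)
(s*O)*24 = ((25/3)*(-33))*24 = -275*24 = -6600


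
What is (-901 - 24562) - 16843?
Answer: -42306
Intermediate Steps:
(-901 - 24562) - 16843 = -25463 - 16843 = -42306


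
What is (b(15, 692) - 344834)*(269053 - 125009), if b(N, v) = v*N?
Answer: -48176091976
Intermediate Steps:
b(N, v) = N*v
(b(15, 692) - 344834)*(269053 - 125009) = (15*692 - 344834)*(269053 - 125009) = (10380 - 344834)*144044 = -334454*144044 = -48176091976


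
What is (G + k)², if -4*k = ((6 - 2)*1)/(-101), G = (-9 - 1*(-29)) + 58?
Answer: 62078641/10201 ≈ 6085.5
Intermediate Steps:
G = 78 (G = (-9 + 29) + 58 = 20 + 58 = 78)
k = 1/101 (k = -(6 - 2)*1/(4*(-101)) = -4*1*(-1)/(4*101) = -(-1)/101 = -¼*(-4/101) = 1/101 ≈ 0.0099010)
(G + k)² = (78 + 1/101)² = (7879/101)² = 62078641/10201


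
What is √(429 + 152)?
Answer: √581 ≈ 24.104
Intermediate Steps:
√(429 + 152) = √581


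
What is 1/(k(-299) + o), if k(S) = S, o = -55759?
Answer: -1/56058 ≈ -1.7839e-5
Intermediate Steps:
1/(k(-299) + o) = 1/(-299 - 55759) = 1/(-56058) = -1/56058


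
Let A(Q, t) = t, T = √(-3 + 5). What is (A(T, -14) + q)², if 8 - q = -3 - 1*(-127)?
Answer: 16900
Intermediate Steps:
T = √2 ≈ 1.4142
q = -116 (q = 8 - (-3 - 1*(-127)) = 8 - (-3 + 127) = 8 - 1*124 = 8 - 124 = -116)
(A(T, -14) + q)² = (-14 - 116)² = (-130)² = 16900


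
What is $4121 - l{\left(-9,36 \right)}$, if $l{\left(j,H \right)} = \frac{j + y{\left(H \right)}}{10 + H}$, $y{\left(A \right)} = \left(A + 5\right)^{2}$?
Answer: $\frac{93947}{23} \approx 4084.7$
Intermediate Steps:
$y{\left(A \right)} = \left(5 + A\right)^{2}$
$l{\left(j,H \right)} = \frac{j + \left(5 + H\right)^{2}}{10 + H}$
$4121 - l{\left(-9,36 \right)} = 4121 - \frac{-9 + \left(5 + 36\right)^{2}}{10 + 36} = 4121 - \frac{-9 + 41^{2}}{46} = 4121 - \frac{-9 + 1681}{46} = 4121 - \frac{1}{46} \cdot 1672 = 4121 - \frac{836}{23} = \frac{93947}{23}$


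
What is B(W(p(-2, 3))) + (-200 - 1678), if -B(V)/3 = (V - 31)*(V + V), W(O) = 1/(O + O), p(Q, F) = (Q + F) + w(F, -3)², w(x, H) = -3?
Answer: -373743/200 ≈ -1868.7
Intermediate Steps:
p(Q, F) = 9 + F + Q (p(Q, F) = (Q + F) + (-3)² = (F + Q) + 9 = 9 + F + Q)
W(O) = 1/(2*O)
B(V) = -6*V*(-31 + V) (B(V) = -3*(V - 31)*(V + V) = -3*(-31 + V)*2*V = -6*V*(-31 + V))
B(W(p(-2, 3))) + (-200 - 1678) = 6*(1/(2*(9 + 3 - 2)))*(31 - 1/(2*(9 + 3 - 2))) + (-200 - 1678) = 6*((½)/10)*(31 - 1/(2*10)) - 1878 = 6*((½)*(⅒))*(31 - 1/(2*10)) - 1878 = 6*(1/20)*(31 - 1*1/20) - 1878 = 6*(1/20)*(31 - 1/20) - 1878 = 6*(1/20)*(619/20) - 1878 = 1857/200 - 1878 = -373743/200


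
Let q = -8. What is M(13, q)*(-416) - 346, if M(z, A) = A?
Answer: 2982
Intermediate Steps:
M(13, q)*(-416) - 346 = -8*(-416) - 346 = 3328 - 346 = 2982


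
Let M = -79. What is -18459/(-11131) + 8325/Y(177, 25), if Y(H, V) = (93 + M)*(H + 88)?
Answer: 32229693/8259202 ≈ 3.9023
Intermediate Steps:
Y(H, V) = 1232 + 14*H (Y(H, V) = (93 - 79)*(H + 88) = 14*(88 + H) = 1232 + 14*H)
-18459/(-11131) + 8325/Y(177, 25) = -18459/(-11131) + 8325/(1232 + 14*177) = -18459*(-1/11131) + 8325/(1232 + 2478) = 18459/11131 + 8325/3710 = 18459/11131 + 8325*(1/3710) = 18459/11131 + 1665/742 = 32229693/8259202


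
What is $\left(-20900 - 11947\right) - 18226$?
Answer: $-51073$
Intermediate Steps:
$\left(-20900 - 11947\right) - 18226 = -32847 - 18226 = -51073$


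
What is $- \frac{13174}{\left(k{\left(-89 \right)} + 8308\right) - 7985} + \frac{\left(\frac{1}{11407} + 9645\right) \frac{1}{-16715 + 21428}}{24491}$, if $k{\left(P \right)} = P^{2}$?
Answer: $- \frac{2890807005371165}{1809098161745094} \approx -1.5979$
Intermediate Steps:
$- \frac{13174}{\left(k{\left(-89 \right)} + 8308\right) - 7985} + \frac{\left(\frac{1}{11407} + 9645\right) \frac{1}{-16715 + 21428}}{24491} = - \frac{13174}{\left(\left(-89\right)^{2} + 8308\right) - 7985} + \frac{\left(\frac{1}{11407} + 9645\right) \frac{1}{-16715 + 21428}}{24491} = - \frac{13174}{\left(7921 + 8308\right) - 7985} + \frac{\frac{1}{11407} + 9645}{4713} \cdot \frac{1}{24491} = - \frac{13174}{16229 - 7985} + \frac{110020516}{11407} \cdot \frac{1}{4713} \cdot \frac{1}{24491} = - \frac{13174}{8244} + \frac{110020516}{53761191} \cdot \frac{1}{24491} = \left(-13174\right) \frac{1}{8244} + \frac{110020516}{1316665328781} = - \frac{6587}{4122} + \frac{110020516}{1316665328781} = - \frac{2890807005371165}{1809098161745094}$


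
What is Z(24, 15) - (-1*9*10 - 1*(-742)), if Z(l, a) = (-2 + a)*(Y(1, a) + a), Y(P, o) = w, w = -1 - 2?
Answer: -496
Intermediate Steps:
w = -3
Y(P, o) = -3
Z(l, a) = (-3 + a)*(-2 + a) (Z(l, a) = (-2 + a)*(-3 + a) = (-3 + a)*(-2 + a))
Z(24, 15) - (-1*9*10 - 1*(-742)) = (6 + 15**2 - 5*15) - (-1*9*10 - 1*(-742)) = (6 + 225 - 75) - (-9*10 + 742) = 156 - (-90 + 742) = 156 - 1*652 = 156 - 652 = -496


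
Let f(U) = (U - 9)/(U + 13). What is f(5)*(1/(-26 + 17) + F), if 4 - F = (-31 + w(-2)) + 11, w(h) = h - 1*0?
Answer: -466/81 ≈ -5.7531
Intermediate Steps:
w(h) = h (w(h) = h + 0 = h)
f(U) = (-9 + U)/(13 + U)
F = 26 (F = 4 - ((-31 - 2) + 11) = 4 - (-33 + 11) = 4 - 1*(-22) = 4 + 22 = 26)
f(5)*(1/(-26 + 17) + F) = ((-9 + 5)/(13 + 5))*(1/(-26 + 17) + 26) = (-4/18)*(1/(-9) + 26) = ((1/18)*(-4))*(-⅑ + 26) = -2/9*233/9 = -466/81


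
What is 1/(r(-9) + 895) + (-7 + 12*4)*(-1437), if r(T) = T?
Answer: -52200461/886 ≈ -58917.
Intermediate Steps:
1/(r(-9) + 895) + (-7 + 12*4)*(-1437) = 1/(-9 + 895) + (-7 + 12*4)*(-1437) = 1/886 + (-7 + 48)*(-1437) = 1/886 + 41*(-1437) = 1/886 - 58917 = -52200461/886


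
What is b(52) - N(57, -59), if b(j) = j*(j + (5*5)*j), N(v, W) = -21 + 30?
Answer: 70295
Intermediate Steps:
N(v, W) = 9
b(j) = 26*j**2 (b(j) = j*(j + 25*j) = j*(26*j) = 26*j**2)
b(52) - N(57, -59) = 26*52**2 - 1*9 = 26*2704 - 9 = 70304 - 9 = 70295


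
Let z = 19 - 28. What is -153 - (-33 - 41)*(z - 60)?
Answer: -5259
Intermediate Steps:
z = -9
-153 - (-33 - 41)*(z - 60) = -153 - (-33 - 41)*(-9 - 60) = -153 - (-74)*(-69) = -153 - 1*5106 = -153 - 5106 = -5259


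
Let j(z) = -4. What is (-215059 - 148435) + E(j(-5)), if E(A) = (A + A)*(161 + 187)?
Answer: -366278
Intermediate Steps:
E(A) = 696*A (E(A) = (2*A)*348 = 696*A)
(-215059 - 148435) + E(j(-5)) = (-215059 - 148435) + 696*(-4) = -363494 - 2784 = -366278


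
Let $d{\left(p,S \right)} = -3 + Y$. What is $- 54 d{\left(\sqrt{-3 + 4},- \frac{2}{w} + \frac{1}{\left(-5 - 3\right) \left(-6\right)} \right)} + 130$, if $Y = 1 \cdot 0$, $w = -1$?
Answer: $292$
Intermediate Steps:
$Y = 0$
$d{\left(p,S \right)} = -3$ ($d{\left(p,S \right)} = -3 + 0 = -3$)
$- 54 d{\left(\sqrt{-3 + 4},- \frac{2}{w} + \frac{1}{\left(-5 - 3\right) \left(-6\right)} \right)} + 130 = \left(-54\right) \left(-3\right) + 130 = 162 + 130 = 292$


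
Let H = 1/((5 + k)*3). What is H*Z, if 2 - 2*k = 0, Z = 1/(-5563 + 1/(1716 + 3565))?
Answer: -5281/528807636 ≈ -9.9866e-6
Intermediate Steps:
Z = -5281/29378202 (Z = 1/(-5563 + 1/5281) = 1/(-29378202/5281) = -5281/29378202 ≈ -0.00017976)
k = 1 (k = 1 - 1/2*0 = 1 + 0 = 1)
H = 1/18 (H = 1/((5 + 1)*3) = 1/(6*3) = 1/18 ≈ 0.055556)
H*Z = (1/18)*(-5281/29378202) = -5281/528807636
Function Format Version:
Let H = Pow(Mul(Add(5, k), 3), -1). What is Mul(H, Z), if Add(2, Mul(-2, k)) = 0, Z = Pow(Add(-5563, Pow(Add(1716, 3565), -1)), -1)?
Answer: Rational(-5281, 528807636) ≈ -9.9866e-6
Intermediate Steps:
Z = Rational(-5281, 29378202) (Z = Pow(Add(-5563, Pow(5281, -1)), -1) = Pow(Add(-5563, Rational(1, 5281)), -1) = Pow(Rational(-29378202, 5281), -1) = Rational(-5281, 29378202) ≈ -0.00017976)
k = 1 (k = Add(1, Mul(Rational(-1, 2), 0)) = Add(1, 0) = 1)
H = Rational(1, 18) (H = Pow(Mul(Add(5, 1), 3), -1) = Pow(Mul(6, 3), -1) = Pow(18, -1) = Rational(1, 18) ≈ 0.055556)
Mul(H, Z) = Mul(Rational(1, 18), Rational(-5281, 29378202)) = Rational(-5281, 528807636)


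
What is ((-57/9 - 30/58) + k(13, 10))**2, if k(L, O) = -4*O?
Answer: 16613776/7569 ≈ 2195.0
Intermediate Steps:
((-57/9 - 30/58) + k(13, 10))**2 = ((-57/9 - 30/58) - 4*10)**2 = ((-57*1/9 - 30*1/58) - 40)**2 = ((-19/3 - 15/29) - 40)**2 = (-596/87 - 40)**2 = (-4076/87)**2 = 16613776/7569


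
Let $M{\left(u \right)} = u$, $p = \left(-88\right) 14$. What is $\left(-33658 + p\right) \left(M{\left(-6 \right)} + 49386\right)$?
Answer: $-1722868200$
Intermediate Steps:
$p = -1232$
$\left(-33658 + p\right) \left(M{\left(-6 \right)} + 49386\right) = \left(-33658 - 1232\right) \left(-6 + 49386\right) = \left(-34890\right) 49380 = -1722868200$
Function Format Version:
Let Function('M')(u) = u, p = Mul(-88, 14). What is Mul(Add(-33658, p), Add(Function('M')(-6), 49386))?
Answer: -1722868200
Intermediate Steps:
p = -1232
Mul(Add(-33658, p), Add(Function('M')(-6), 49386)) = Mul(Add(-33658, -1232), Add(-6, 49386)) = Mul(-34890, 49380) = -1722868200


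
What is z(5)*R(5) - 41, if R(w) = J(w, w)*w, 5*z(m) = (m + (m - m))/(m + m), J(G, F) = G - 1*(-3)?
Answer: -37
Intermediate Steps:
J(G, F) = 3 + G (J(G, F) = G + 3 = 3 + G)
z(m) = ⅒ (z(m) = ((m + (m - m))/(m + m))/5 = ((m + 0)/((2*m)))/5 = (m*(1/(2*m)))/5 = (⅕)*(½) = ⅒)
R(w) = w*(3 + w) (R(w) = (3 + w)*w = w*(3 + w))
z(5)*R(5) - 41 = (5*(3 + 5))/10 - 41 = (5*8)/10 - 41 = (⅒)*40 - 41 = 4 - 41 = -37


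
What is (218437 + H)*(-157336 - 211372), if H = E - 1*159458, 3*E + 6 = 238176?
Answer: -51017757252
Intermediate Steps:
E = 79390 (E = -2 + (⅓)*238176 = -2 + 79392 = 79390)
H = -80068 (H = 79390 - 1*159458 = 79390 - 159458 = -80068)
(218437 + H)*(-157336 - 211372) = (218437 - 80068)*(-157336 - 211372) = 138369*(-368708) = -51017757252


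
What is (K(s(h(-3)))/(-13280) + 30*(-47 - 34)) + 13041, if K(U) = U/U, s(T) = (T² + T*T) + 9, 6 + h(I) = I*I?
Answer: 140914079/13280 ≈ 10611.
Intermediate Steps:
h(I) = -6 + I² (h(I) = -6 + I*I = -6 + I²)
s(T) = 9 + 2*T² (s(T) = (T² + T²) + 9 = 2*T² + 9 = 9 + 2*T²)
K(U) = 1
(K(s(h(-3)))/(-13280) + 30*(-47 - 34)) + 13041 = (1/(-13280) + 30*(-47 - 34)) + 13041 = (1*(-1/13280) + 30*(-81)) + 13041 = (-1/13280 - 2430) + 13041 = -32270401/13280 + 13041 = 140914079/13280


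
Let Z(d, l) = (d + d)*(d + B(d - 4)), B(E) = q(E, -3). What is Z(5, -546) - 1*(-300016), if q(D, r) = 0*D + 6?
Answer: 300126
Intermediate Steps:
q(D, r) = 6 (q(D, r) = 0 + 6 = 6)
B(E) = 6
Z(d, l) = 2*d*(6 + d) (Z(d, l) = (d + d)*(d + 6) = (2*d)*(6 + d) = 2*d*(6 + d))
Z(5, -546) - 1*(-300016) = 2*5*(6 + 5) - 1*(-300016) = 2*5*11 + 300016 = 110 + 300016 = 300126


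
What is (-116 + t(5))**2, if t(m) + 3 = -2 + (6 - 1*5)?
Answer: 14400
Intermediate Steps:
t(m) = -4 (t(m) = -3 + (-2 + (6 - 1*5)) = -3 + (-2 + (6 - 5)) = -3 + (-2 + 1) = -3 - 1 = -4)
(-116 + t(5))**2 = (-116 - 4)**2 = (-120)**2 = 14400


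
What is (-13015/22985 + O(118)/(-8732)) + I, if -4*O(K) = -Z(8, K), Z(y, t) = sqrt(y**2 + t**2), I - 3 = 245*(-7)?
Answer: -7872667/4597 - sqrt(3497)/17464 ≈ -1712.6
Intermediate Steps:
I = -1712 (I = 3 + 245*(-7) = 3 - 1715 = -1712)
Z(y, t) = sqrt(t**2 + y**2)
O(K) = sqrt(64 + K**2)/4 (O(K) = -(-1)*sqrt(K**2 + 8**2)/4 = -(-1)*sqrt(K**2 + 64)/4 = -(-1)*sqrt(64 + K**2)/4 = sqrt(64 + K**2)/4)
(-13015/22985 + O(118)/(-8732)) + I = (-13015/22985 + (sqrt(64 + 118**2)/4)/(-8732)) - 1712 = (-13015*1/22985 + (sqrt(64 + 13924)/4)*(-1/8732)) - 1712 = (-2603/4597 + (sqrt(13988)/4)*(-1/8732)) - 1712 = (-2603/4597 + ((2*sqrt(3497))/4)*(-1/8732)) - 1712 = (-2603/4597 + (sqrt(3497)/2)*(-1/8732)) - 1712 = (-2603/4597 - sqrt(3497)/17464) - 1712 = -7872667/4597 - sqrt(3497)/17464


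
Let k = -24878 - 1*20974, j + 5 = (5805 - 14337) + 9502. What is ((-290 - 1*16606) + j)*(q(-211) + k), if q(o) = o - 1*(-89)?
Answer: 732411794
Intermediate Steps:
q(o) = 89 + o (q(o) = o + 89 = 89 + o)
j = 965 (j = -5 + ((5805 - 14337) + 9502) = -5 + (-8532 + 9502) = -5 + 970 = 965)
k = -45852 (k = -24878 - 20974 = -45852)
((-290 - 1*16606) + j)*(q(-211) + k) = ((-290 - 1*16606) + 965)*((89 - 211) - 45852) = ((-290 - 16606) + 965)*(-122 - 45852) = (-16896 + 965)*(-45974) = -15931*(-45974) = 732411794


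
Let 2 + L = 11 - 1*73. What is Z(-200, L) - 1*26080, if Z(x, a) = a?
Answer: -26144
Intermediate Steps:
L = -64 (L = -2 + (11 - 1*73) = -2 + (11 - 73) = -2 - 62 = -64)
Z(-200, L) - 1*26080 = -64 - 1*26080 = -64 - 26080 = -26144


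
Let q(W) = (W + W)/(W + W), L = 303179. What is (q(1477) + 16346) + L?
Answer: 319526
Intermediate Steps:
q(W) = 1 (q(W) = (2*W)/((2*W)) = (2*W)*(1/(2*W)) = 1)
(q(1477) + 16346) + L = (1 + 16346) + 303179 = 16347 + 303179 = 319526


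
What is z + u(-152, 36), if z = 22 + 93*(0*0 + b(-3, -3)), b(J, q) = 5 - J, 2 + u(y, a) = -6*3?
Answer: 746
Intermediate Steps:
u(y, a) = -20 (u(y, a) = -2 - 6*3 = -2 - 18 = -20)
z = 766 (z = 22 + 93*(0*0 + (5 - 1*(-3))) = 22 + 93*(0 + (5 + 3)) = 22 + 93*(0 + 8) = 22 + 93*8 = 22 + 744 = 766)
z + u(-152, 36) = 766 - 20 = 746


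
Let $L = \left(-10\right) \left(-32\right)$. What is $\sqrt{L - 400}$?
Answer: $4 i \sqrt{5} \approx 8.9443 i$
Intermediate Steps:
$L = 320$
$\sqrt{L - 400} = \sqrt{320 - 400} = \sqrt{-80} = 4 i \sqrt{5}$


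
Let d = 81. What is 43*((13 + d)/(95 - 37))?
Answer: 2021/29 ≈ 69.690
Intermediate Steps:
43*((13 + d)/(95 - 37)) = 43*((13 + 81)/(95 - 37)) = 43*(94/58) = 43*(94*(1/58)) = 43*(47/29) = 2021/29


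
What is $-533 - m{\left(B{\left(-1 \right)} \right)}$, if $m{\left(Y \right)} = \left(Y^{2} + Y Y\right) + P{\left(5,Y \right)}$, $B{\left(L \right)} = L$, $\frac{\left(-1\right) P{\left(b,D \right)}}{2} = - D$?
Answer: $-533$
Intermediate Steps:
$P{\left(b,D \right)} = 2 D$ ($P{\left(b,D \right)} = - 2 \left(- D\right) = 2 D$)
$m{\left(Y \right)} = 2 Y + 2 Y^{2}$ ($m{\left(Y \right)} = \left(Y^{2} + Y Y\right) + 2 Y = \left(Y^{2} + Y^{2}\right) + 2 Y = 2 Y^{2} + 2 Y = 2 Y + 2 Y^{2}$)
$-533 - m{\left(B{\left(-1 \right)} \right)} = -533 - 2 \left(-1\right) \left(1 - 1\right) = -533 - 2 \left(-1\right) 0 = -533 - 0 = -533 + 0 = -533$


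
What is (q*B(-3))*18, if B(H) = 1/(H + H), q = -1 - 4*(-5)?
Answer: -57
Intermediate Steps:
q = 19 (q = -1 + 20 = 19)
B(H) = 1/(2*H)
(q*B(-3))*18 = (19*((1/2)/(-3)))*18 = (19*((1/2)*(-1/3)))*18 = (19*(-1/6))*18 = -19/6*18 = -57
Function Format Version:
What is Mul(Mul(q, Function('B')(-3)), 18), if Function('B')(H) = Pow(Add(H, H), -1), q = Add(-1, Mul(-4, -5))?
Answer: -57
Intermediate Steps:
q = 19 (q = Add(-1, 20) = 19)
Function('B')(H) = Mul(Rational(1, 2), Pow(H, -1)) (Function('B')(H) = Pow(Mul(2, H), -1) = Mul(Rational(1, 2), Pow(H, -1)))
Mul(Mul(q, Function('B')(-3)), 18) = Mul(Mul(19, Mul(Rational(1, 2), Pow(-3, -1))), 18) = Mul(Mul(19, Mul(Rational(1, 2), Rational(-1, 3))), 18) = Mul(Mul(19, Rational(-1, 6)), 18) = Mul(Rational(-19, 6), 18) = -57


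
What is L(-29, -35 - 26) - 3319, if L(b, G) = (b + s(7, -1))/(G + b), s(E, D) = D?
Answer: -9956/3 ≈ -3318.7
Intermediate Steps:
L(b, G) = (-1 + b)/(G + b) (L(b, G) = (b - 1)/(G + b) = (-1 + b)/(G + b))
L(-29, -35 - 26) - 3319 = (-1 - 29)/((-35 - 26) - 29) - 3319 = -30/(-61 - 29) - 3319 = -30/(-90) - 3319 = -1/90*(-30) - 3319 = ⅓ - 3319 = -9956/3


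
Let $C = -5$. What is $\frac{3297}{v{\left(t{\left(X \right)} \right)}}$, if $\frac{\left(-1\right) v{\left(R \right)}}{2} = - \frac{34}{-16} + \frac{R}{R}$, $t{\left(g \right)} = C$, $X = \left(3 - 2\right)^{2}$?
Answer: $- \frac{13188}{25} \approx -527.52$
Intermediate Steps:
$X = 1$ ($X = 1^{2} = 1$)
$t{\left(g \right)} = -5$
$v{\left(R \right)} = - \frac{25}{4}$ ($v{\left(R \right)} = - 2 \left(- \frac{34}{-16} + \frac{R}{R}\right) = - 2 \left(\left(-34\right) \left(- \frac{1}{16}\right) + 1\right) = - 2 \left(\frac{17}{8} + 1\right) = \left(-2\right) \frac{25}{8} = - \frac{25}{4}$)
$\frac{3297}{v{\left(t{\left(X \right)} \right)}} = \frac{3297}{- \frac{25}{4}} = 3297 \left(- \frac{4}{25}\right) = - \frac{13188}{25}$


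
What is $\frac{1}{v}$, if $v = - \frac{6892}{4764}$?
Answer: $- \frac{1191}{1723} \approx -0.69124$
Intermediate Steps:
$v = - \frac{1723}{1191}$ ($v = \left(-6892\right) \frac{1}{4764} = - \frac{1723}{1191} \approx -1.4467$)
$\frac{1}{v} = \frac{1}{- \frac{1723}{1191}} = - \frac{1191}{1723}$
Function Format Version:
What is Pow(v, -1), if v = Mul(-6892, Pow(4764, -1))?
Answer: Rational(-1191, 1723) ≈ -0.69124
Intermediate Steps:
v = Rational(-1723, 1191) (v = Mul(-6892, Rational(1, 4764)) = Rational(-1723, 1191) ≈ -1.4467)
Pow(v, -1) = Pow(Rational(-1723, 1191), -1) = Rational(-1191, 1723)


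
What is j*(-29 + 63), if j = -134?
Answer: -4556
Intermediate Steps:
j*(-29 + 63) = -134*(-29 + 63) = -134*34 = -4556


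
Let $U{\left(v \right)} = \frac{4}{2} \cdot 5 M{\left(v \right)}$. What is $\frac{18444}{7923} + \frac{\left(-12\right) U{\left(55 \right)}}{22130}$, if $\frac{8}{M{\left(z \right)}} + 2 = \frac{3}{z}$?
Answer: $\frac{1469735548}{625365031} \approx 2.3502$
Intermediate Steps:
$M{\left(z \right)} = \frac{8}{-2 + \frac{3}{z}}$
$U{\left(v \right)} = - \frac{80 v}{-3 + 2 v}$ ($U{\left(v \right)} = \frac{4}{2} \cdot 5 \left(- \frac{8 v}{-3 + 2 v}\right) = 4 \cdot \frac{1}{2} \cdot 5 \left(- \frac{8 v}{-3 + 2 v}\right) = 2 \cdot 5 \left(- \frac{8 v}{-3 + 2 v}\right) = 10 \left(- \frac{8 v}{-3 + 2 v}\right) = - \frac{80 v}{-3 + 2 v}$)
$\frac{18444}{7923} + \frac{\left(-12\right) U{\left(55 \right)}}{22130} = \frac{18444}{7923} + \frac{\left(-12\right) \left(\left(-80\right) 55 \frac{1}{-3 + 2 \cdot 55}\right)}{22130} = 18444 \cdot \frac{1}{7923} + - 12 \left(\left(-80\right) 55 \frac{1}{-3 + 110}\right) \frac{1}{22130} = \frac{6148}{2641} + - 12 \left(\left(-80\right) 55 \cdot \frac{1}{107}\right) \frac{1}{22130} = \frac{6148}{2641} + \left(-12\right) \left(- \frac{4400}{107}\right) \frac{1}{22130} = \frac{6148}{2641} + \frac{52800}{107} \cdot \frac{1}{22130} = \frac{6148}{2641} + \frac{5280}{236791} = \frac{1469735548}{625365031}$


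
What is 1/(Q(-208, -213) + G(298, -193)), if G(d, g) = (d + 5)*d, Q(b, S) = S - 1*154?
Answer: 1/89927 ≈ 1.1120e-5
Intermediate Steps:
Q(b, S) = -154 + S (Q(b, S) = S - 154 = -154 + S)
G(d, g) = d*(5 + d) (G(d, g) = (5 + d)*d = d*(5 + d))
1/(Q(-208, -213) + G(298, -193)) = 1/((-154 - 213) + 298*(5 + 298)) = 1/(-367 + 298*303) = 1/(-367 + 90294) = 1/89927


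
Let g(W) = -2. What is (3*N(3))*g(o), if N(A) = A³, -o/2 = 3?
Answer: -162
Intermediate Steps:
o = -6 (o = -2*3 = -6)
(3*N(3))*g(o) = (3*3³)*(-2) = (3*27)*(-2) = 81*(-2) = -162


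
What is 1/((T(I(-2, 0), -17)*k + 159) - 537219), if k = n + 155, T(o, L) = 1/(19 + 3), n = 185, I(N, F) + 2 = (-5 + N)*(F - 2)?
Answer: -11/5907490 ≈ -1.8620e-6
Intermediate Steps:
I(N, F) = -2 + (-5 + N)*(-2 + F) (I(N, F) = -2 + (-5 + N)*(F - 2) = -2 + (-5 + N)*(-2 + F))
T(o, L) = 1/22
k = 340 (k = 185 + 155 = 340)
1/((T(I(-2, 0), -17)*k + 159) - 537219) = 1/(((1/22)*340 + 159) - 537219) = 1/((170/11 + 159) - 537219) = 1/(1919/11 - 537219) = 1/(-5907490/11) = -11/5907490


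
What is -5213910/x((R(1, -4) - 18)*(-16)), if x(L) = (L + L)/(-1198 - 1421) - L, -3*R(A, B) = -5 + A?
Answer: 4096569087/209680 ≈ 19537.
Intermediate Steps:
R(A, B) = 5/3 - A/3 (R(A, B) = -(-5 + A)/3 = 5/3 - A/3)
x(L) = -2621*L/2619 (x(L) = (2*L)/(-2619) - L = (2*L)*(-1/2619) - L = -2*L/2619 - L = -2621*L/2619)
-5213910/x((R(1, -4) - 18)*(-16)) = -5213910*2619/(41936*((5/3 - ⅓*1) - 18)) = -5213910*2619/(41936*((5/3 - ⅓) - 18)) = -5213910*2619/(41936*(4/3 - 18)) = -5213910/((-(-131050)*(-16)/7857)) = -5213910/((-2621/2619*800/3)) = -5213910/(-2096800/7857) = -5213910*(-7857/2096800) = 4096569087/209680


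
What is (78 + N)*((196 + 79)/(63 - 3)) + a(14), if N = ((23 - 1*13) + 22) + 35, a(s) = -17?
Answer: 7771/12 ≈ 647.58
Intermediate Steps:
N = 67 (N = ((23 - 13) + 22) + 35 = (10 + 22) + 35 = 32 + 35 = 67)
(78 + N)*((196 + 79)/(63 - 3)) + a(14) = (78 + 67)*((196 + 79)/(63 - 3)) - 17 = 145*(275/60) - 17 = 145*(275*(1/60)) - 17 = 145*(55/12) - 17 = 7975/12 - 17 = 7771/12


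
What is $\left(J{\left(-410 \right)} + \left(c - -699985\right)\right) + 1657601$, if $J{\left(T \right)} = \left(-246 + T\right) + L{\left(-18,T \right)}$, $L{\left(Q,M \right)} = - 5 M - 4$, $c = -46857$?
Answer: $2312119$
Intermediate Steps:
$L{\left(Q,M \right)} = -4 - 5 M$
$J{\left(T \right)} = -250 - 4 T$ ($J{\left(T \right)} = \left(-246 + T\right) - \left(4 + 5 T\right) = -250 - 4 T$)
$\left(J{\left(-410 \right)} + \left(c - -699985\right)\right) + 1657601 = \left(\left(-250 - -1640\right) - -653128\right) + 1657601 = \left(\left(-250 + 1640\right) + \left(-46857 + 699985\right)\right) + 1657601 = \left(1390 + 653128\right) + 1657601 = 654518 + 1657601 = 2312119$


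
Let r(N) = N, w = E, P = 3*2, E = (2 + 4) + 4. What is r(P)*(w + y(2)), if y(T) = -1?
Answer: 54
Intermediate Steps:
E = 10 (E = 6 + 4 = 10)
P = 6
w = 10
r(P)*(w + y(2)) = 6*(10 - 1) = 6*9 = 54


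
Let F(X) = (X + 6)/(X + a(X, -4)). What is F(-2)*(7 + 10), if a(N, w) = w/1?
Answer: -34/3 ≈ -11.333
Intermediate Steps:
a(N, w) = w (a(N, w) = w*1 = w)
F(X) = (6 + X)/(-4 + X) (F(X) = (X + 6)/(X - 4) = (6 + X)/(-4 + X))
F(-2)*(7 + 10) = ((6 - 2)/(-4 - 2))*(7 + 10) = (4/(-6))*17 = -⅙*4*17 = -⅔*17 = -34/3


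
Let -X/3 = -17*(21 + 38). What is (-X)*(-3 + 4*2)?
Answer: -15045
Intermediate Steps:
X = 3009 (X = -(-51)*(21 + 38) = -(-51)*59 = -3*(-1003) = 3009)
(-X)*(-3 + 4*2) = (-1*3009)*(-3 + 4*2) = -3009*(-3 + 8) = -3009*5 = -15045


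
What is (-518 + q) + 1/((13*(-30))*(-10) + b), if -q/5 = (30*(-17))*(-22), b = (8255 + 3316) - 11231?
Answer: -240060319/4240 ≈ -56618.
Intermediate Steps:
b = 340 (b = 11571 - 11231 = 340)
q = -56100 (q = -5*30*(-17)*(-22) = -(-2550)*(-22) = -5*11220 = -56100)
(-518 + q) + 1/((13*(-30))*(-10) + b) = (-518 - 56100) + 1/((13*(-30))*(-10) + 340) = -56618 + 1/(-390*(-10) + 340) = -56618 + 1/(3900 + 340) = -56618 + 1/4240 = -240060319/4240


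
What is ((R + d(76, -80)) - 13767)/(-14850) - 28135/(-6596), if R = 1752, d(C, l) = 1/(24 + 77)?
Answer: 1476547591/290970900 ≈ 5.0746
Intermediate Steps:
d(C, l) = 1/101
((R + d(76, -80)) - 13767)/(-14850) - 28135/(-6596) = ((1752 + 1/101) - 13767)/(-14850) - 28135/(-6596) = (176953/101 - 13767)*(-1/14850) - 28135*(-1/6596) = -1213514/101*(-1/14850) + 1655/388 = 606757/749925 + 1655/388 = 1476547591/290970900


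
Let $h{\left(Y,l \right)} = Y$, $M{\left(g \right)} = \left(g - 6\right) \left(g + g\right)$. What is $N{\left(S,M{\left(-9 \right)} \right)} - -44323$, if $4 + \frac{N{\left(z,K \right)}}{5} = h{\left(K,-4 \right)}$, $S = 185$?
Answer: $45653$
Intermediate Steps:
$M{\left(g \right)} = 2 g \left(-6 + g\right)$ ($M{\left(g \right)} = \left(-6 + g\right) 2 g = 2 g \left(-6 + g\right)$)
$N{\left(z,K \right)} = -20 + 5 K$
$N{\left(S,M{\left(-9 \right)} \right)} - -44323 = \left(-20 + 5 \cdot 2 \left(-9\right) \left(-6 - 9\right)\right) - -44323 = \left(-20 + 5 \cdot 2 \left(-9\right) \left(-15\right)\right) + 44323 = \left(-20 + 5 \cdot 270\right) + 44323 = \left(-20 + 1350\right) + 44323 = 1330 + 44323 = 45653$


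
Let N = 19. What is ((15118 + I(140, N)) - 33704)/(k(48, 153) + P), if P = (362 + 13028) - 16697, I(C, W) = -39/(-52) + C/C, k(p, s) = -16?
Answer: 74337/13292 ≈ 5.5926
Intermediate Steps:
I(C, W) = 7/4 (I(C, W) = -39*(-1/52) + 1 = 3/4 + 1 = 7/4)
P = -3307 (P = 13390 - 16697 = -3307)
((15118 + I(140, N)) - 33704)/(k(48, 153) + P) = ((15118 + 7/4) - 33704)/(-16 - 3307) = (60479/4 - 33704)/(-3323) = -74337/4*(-1/3323) = 74337/13292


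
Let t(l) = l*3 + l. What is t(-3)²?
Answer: 144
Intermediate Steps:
t(l) = 4*l (t(l) = 3*l + l = 4*l)
t(-3)² = (4*(-3))² = (-12)² = 144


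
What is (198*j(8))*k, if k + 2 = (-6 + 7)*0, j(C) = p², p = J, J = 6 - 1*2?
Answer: -6336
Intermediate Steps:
J = 4 (J = 6 - 2 = 4)
p = 4
j(C) = 16 (j(C) = 4² = 16)
k = -2 (k = -2 + (-6 + 7)*0 = -2 + 1*0 = -2 + 0 = -2)
(198*j(8))*k = (198*16)*(-2) = 3168*(-2) = -6336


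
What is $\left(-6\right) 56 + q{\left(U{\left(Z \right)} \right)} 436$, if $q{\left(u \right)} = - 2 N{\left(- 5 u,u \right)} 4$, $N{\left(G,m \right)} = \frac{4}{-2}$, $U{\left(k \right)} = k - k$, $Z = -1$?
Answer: $6640$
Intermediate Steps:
$U{\left(k \right)} = 0$
$N{\left(G,m \right)} = -2$ ($N{\left(G,m \right)} = 4 \left(- \frac{1}{2}\right) = -2$)
$q{\left(u \right)} = 16$ ($q{\left(u \right)} = \left(-2\right) \left(-2\right) 4 = 4 \cdot 4 = 16$)
$\left(-6\right) 56 + q{\left(U{\left(Z \right)} \right)} 436 = \left(-6\right) 56 + 16 \cdot 436 = -336 + 6976 = 6640$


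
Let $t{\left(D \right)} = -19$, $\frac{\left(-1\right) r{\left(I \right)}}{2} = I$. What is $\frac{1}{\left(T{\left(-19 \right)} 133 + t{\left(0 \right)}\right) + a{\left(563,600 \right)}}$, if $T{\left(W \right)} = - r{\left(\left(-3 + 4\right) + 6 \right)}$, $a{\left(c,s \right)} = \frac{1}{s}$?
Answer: $\frac{600}{1105801} \approx 0.00054259$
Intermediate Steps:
$r{\left(I \right)} = - 2 I$
$T{\left(W \right)} = 14$ ($T{\left(W \right)} = - \left(-2\right) \left(\left(-3 + 4\right) + 6\right) = - \left(-2\right) \left(1 + 6\right) = - \left(-2\right) 7 = \left(-1\right) \left(-14\right) = 14$)
$\frac{1}{\left(T{\left(-19 \right)} 133 + t{\left(0 \right)}\right) + a{\left(563,600 \right)}} = \frac{1}{\left(14 \cdot 133 - 19\right) + \frac{1}{600}} = \frac{1}{\left(1862 - 19\right) + \frac{1}{600}} = \frac{1}{1843 + \frac{1}{600}} = \frac{1}{\frac{1105801}{600}} = \frac{600}{1105801}$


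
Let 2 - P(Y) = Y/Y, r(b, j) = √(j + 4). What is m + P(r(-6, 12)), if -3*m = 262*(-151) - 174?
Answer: 39739/3 ≈ 13246.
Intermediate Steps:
r(b, j) = √(4 + j)
P(Y) = 1 (P(Y) = 2 - Y/Y = 2 - 1*1 = 2 - 1 = 1)
m = 39736/3 (m = -(262*(-151) - 174)/3 = -(-39562 - 174)/3 = -⅓*(-39736) = 39736/3 ≈ 13245.)
m + P(r(-6, 12)) = 39736/3 + 1 = 39739/3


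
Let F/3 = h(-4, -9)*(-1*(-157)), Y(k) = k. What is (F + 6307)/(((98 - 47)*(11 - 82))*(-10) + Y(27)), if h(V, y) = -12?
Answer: 655/36237 ≈ 0.018075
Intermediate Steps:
F = -5652 (F = 3*(-(-12)*(-157)) = 3*(-12*157) = 3*(-1884) = -5652)
(F + 6307)/(((98 - 47)*(11 - 82))*(-10) + Y(27)) = (-5652 + 6307)/(((98 - 47)*(11 - 82))*(-10) + 27) = 655/((51*(-71))*(-10) + 27) = 655/(-3621*(-10) + 27) = 655/(36210 + 27) = 655/36237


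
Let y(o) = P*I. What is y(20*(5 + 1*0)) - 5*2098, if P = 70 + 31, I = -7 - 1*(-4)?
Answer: -10793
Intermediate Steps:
I = -3 (I = -7 + 4 = -3)
P = 101
y(o) = -303 (y(o) = 101*(-3) = -303)
y(20*(5 + 1*0)) - 5*2098 = -303 - 5*2098 = -303 - 1*10490 = -303 - 10490 = -10793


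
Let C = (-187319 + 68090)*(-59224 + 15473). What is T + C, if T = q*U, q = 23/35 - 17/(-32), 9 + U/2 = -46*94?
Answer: 417310214431/80 ≈ 5.2164e+9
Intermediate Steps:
U = -8666 (U = -18 + 2*(-46*94) = -18 + 2*(-4324) = -18 - 8648 = -8666)
q = 1331/1120 (q = 23*(1/35) - 17*(-1/32) = 23/35 + 17/32 = 1331/1120 ≈ 1.1884)
T = -823889/80 (T = (1331/1120)*(-8666) = -823889/80 ≈ -10299.)
C = 5216387979 (C = -119229*(-43751) = 5216387979)
T + C = -823889/80 + 5216387979 = 417310214431/80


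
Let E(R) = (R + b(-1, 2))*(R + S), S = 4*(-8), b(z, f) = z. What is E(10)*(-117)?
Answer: 23166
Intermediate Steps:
S = -32
E(R) = (-1 + R)*(-32 + R) (E(R) = (R - 1)*(R - 32) = (-1 + R)*(-32 + R))
E(10)*(-117) = (32 + 10**2 - 33*10)*(-117) = (32 + 100 - 330)*(-117) = -198*(-117) = 23166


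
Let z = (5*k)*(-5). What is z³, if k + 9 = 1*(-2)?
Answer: 20796875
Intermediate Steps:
k = -11 (k = -9 + 1*(-2) = -9 - 2 = -11)
z = 275 (z = (5*(-11))*(-5) = -55*(-5) = 275)
z³ = 275³ = 20796875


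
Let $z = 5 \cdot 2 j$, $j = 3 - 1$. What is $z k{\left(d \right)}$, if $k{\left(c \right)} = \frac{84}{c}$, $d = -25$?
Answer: $- \frac{336}{5} \approx -67.2$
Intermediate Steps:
$j = 2$ ($j = 3 - 1 = 2$)
$z = 20$ ($z = 5 \cdot 2 \cdot 2 = 10 \cdot 2 = 20$)
$z k{\left(d \right)} = 20 \frac{84}{-25} = 20 \cdot 84 \left(- \frac{1}{25}\right) = 20 \left(- \frac{84}{25}\right) = - \frac{336}{5}$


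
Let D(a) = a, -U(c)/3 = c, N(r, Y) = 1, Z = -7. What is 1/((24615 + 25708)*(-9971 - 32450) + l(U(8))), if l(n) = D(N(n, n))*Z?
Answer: -1/2134751990 ≈ -4.6844e-10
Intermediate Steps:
U(c) = -3*c
l(n) = -7 (l(n) = 1*(-7) = -7)
1/((24615 + 25708)*(-9971 - 32450) + l(U(8))) = 1/((24615 + 25708)*(-9971 - 32450) - 7) = 1/(50323*(-42421) - 7) = 1/(-2134751983 - 7) = 1/(-2134751990) = -1/2134751990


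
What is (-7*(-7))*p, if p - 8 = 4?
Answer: 588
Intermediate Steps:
p = 12 (p = 8 + 4 = 12)
(-7*(-7))*p = -7*(-7)*12 = 49*12 = 588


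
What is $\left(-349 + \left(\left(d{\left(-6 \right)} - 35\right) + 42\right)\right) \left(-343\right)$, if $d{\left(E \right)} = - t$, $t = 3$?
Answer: $118335$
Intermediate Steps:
$d{\left(E \right)} = -3$ ($d{\left(E \right)} = \left(-1\right) 3 = -3$)
$\left(-349 + \left(\left(d{\left(-6 \right)} - 35\right) + 42\right)\right) \left(-343\right) = \left(-349 + \left(\left(-3 - 35\right) + 42\right)\right) \left(-343\right) = \left(-349 + \left(-38 + 42\right)\right) \left(-343\right) = \left(-349 + 4\right) \left(-343\right) = \left(-345\right) \left(-343\right) = 118335$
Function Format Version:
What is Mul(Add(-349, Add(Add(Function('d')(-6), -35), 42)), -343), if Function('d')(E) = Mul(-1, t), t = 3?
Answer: 118335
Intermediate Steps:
Function('d')(E) = -3 (Function('d')(E) = Mul(-1, 3) = -3)
Mul(Add(-349, Add(Add(Function('d')(-6), -35), 42)), -343) = Mul(Add(-349, Add(Add(-3, -35), 42)), -343) = Mul(Add(-349, Add(-38, 42)), -343) = Mul(Add(-349, 4), -343) = Mul(-345, -343) = 118335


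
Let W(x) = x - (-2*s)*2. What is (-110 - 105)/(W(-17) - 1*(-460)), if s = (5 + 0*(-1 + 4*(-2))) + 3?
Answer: -43/95 ≈ -0.45263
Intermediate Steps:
s = 8 (s = (5 + 0*(-1 - 8)) + 3 = (5 + 0*(-9)) + 3 = (5 + 0) + 3 = 5 + 3 = 8)
W(x) = 32 + x (W(x) = x - (-2*8)*2 = x - (-16)*2 = x - 1*(-32) = x + 32 = 32 + x)
(-110 - 105)/(W(-17) - 1*(-460)) = (-110 - 105)/((32 - 17) - 1*(-460)) = -215/(15 + 460) = -215/475 = -215*1/475 = -43/95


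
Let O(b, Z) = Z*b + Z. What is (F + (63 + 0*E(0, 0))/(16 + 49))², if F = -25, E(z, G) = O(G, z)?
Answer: 2439844/4225 ≈ 577.48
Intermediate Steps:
O(b, Z) = Z + Z*b
E(z, G) = z*(1 + G)
(F + (63 + 0*E(0, 0))/(16 + 49))² = (-25 + (63 + 0*(0*(1 + 0)))/(16 + 49))² = (-25 + (63 + 0*(0*1))/65)² = (-25 + (63 + 0*0)*(1/65))² = (-25 + (63 + 0)*(1/65))² = (-25 + 63*(1/65))² = (-25 + 63/65)² = (-1562/65)² = 2439844/4225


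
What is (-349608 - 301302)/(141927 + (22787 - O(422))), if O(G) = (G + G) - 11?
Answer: -216970/54627 ≈ -3.9718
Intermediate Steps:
O(G) = -11 + 2*G (O(G) = 2*G - 11 = -11 + 2*G)
(-349608 - 301302)/(141927 + (22787 - O(422))) = (-349608 - 301302)/(141927 + (22787 - (-11 + 2*422))) = -650910/(141927 + (22787 - (-11 + 844))) = -650910/(141927 + (22787 - 1*833)) = -650910/(141927 + (22787 - 833)) = -650910/(141927 + 21954) = -650910/163881 = -650910*1/163881 = -216970/54627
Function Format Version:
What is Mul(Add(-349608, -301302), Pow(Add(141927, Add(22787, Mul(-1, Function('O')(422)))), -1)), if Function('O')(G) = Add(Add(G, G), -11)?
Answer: Rational(-216970, 54627) ≈ -3.9718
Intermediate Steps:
Function('O')(G) = Add(-11, Mul(2, G)) (Function('O')(G) = Add(Mul(2, G), -11) = Add(-11, Mul(2, G)))
Mul(Add(-349608, -301302), Pow(Add(141927, Add(22787, Mul(-1, Function('O')(422)))), -1)) = Mul(Add(-349608, -301302), Pow(Add(141927, Add(22787, Mul(-1, Add(-11, Mul(2, 422))))), -1)) = Mul(-650910, Pow(Add(141927, Add(22787, Mul(-1, Add(-11, 844)))), -1)) = Mul(-650910, Pow(Add(141927, Add(22787, Mul(-1, 833))), -1)) = Mul(-650910, Pow(Add(141927, Add(22787, -833)), -1)) = Mul(-650910, Pow(Add(141927, 21954), -1)) = Mul(-650910, Pow(163881, -1)) = Mul(-650910, Rational(1, 163881)) = Rational(-216970, 54627)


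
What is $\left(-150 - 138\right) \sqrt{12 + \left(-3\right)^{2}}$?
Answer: $- 288 \sqrt{21} \approx -1319.8$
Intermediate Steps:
$\left(-150 - 138\right) \sqrt{12 + \left(-3\right)^{2}} = - 288 \sqrt{12 + 9} = - 288 \sqrt{21}$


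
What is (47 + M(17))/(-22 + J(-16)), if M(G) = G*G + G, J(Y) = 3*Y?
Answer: -353/70 ≈ -5.0429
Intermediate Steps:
M(G) = G + G² (M(G) = G² + G = G + G²)
(47 + M(17))/(-22 + J(-16)) = (47 + 17*(1 + 17))/(-22 + 3*(-16)) = (47 + 17*18)/(-22 - 48) = (47 + 306)/(-70) = 353*(-1/70) = -353/70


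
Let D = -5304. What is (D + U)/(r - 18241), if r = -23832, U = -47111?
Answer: 52415/42073 ≈ 1.2458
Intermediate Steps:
(D + U)/(r - 18241) = (-5304 - 47111)/(-23832 - 18241) = -52415/(-42073) = -52415*(-1/42073) = 52415/42073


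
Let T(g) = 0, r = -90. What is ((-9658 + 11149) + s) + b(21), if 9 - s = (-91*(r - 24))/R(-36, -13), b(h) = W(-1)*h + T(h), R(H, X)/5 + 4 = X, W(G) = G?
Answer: 136089/85 ≈ 1601.0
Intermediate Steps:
R(H, X) = -20 + 5*X
b(h) = -h (b(h) = -h + 0 = -h)
s = 11139/85 (s = 9 - (-91*(-90 - 24))/(-20 + 5*(-13)) = 9 - (-91*(-114))/(-20 - 65) = 9 - 10374/(-85) = 9 - 10374*(-1)/85 = 9 - 1*(-10374/85) = 9 + 10374/85 = 11139/85 ≈ 131.05)
((-9658 + 11149) + s) + b(21) = ((-9658 + 11149) + 11139/85) - 1*21 = (1491 + 11139/85) - 21 = 137874/85 - 21 = 136089/85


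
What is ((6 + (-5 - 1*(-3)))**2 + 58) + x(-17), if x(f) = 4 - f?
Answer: 95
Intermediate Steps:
((6 + (-5 - 1*(-3)))**2 + 58) + x(-17) = ((6 + (-5 - 1*(-3)))**2 + 58) + (4 - 1*(-17)) = ((6 + (-5 + 3))**2 + 58) + (4 + 17) = ((6 - 2)**2 + 58) + 21 = (4**2 + 58) + 21 = (16 + 58) + 21 = 74 + 21 = 95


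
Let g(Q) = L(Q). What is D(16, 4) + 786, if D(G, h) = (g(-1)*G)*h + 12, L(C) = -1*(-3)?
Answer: 990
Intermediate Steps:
L(C) = 3
g(Q) = 3
D(G, h) = 12 + 3*G*h (D(G, h) = (3*G)*h + 12 = 3*G*h + 12 = 12 + 3*G*h)
D(16, 4) + 786 = (12 + 3*16*4) + 786 = (12 + 192) + 786 = 204 + 786 = 990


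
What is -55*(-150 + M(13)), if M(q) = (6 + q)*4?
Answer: 4070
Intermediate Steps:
M(q) = 24 + 4*q
-55*(-150 + M(13)) = -55*(-150 + (24 + 4*13)) = -55*(-150 + (24 + 52)) = -55*(-150 + 76) = -55*(-74) = 4070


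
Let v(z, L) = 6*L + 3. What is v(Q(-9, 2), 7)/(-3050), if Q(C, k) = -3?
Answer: -9/610 ≈ -0.014754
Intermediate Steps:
v(z, L) = 3 + 6*L
v(Q(-9, 2), 7)/(-3050) = (3 + 6*7)/(-3050) = (3 + 42)*(-1/3050) = 45*(-1/3050) = -9/610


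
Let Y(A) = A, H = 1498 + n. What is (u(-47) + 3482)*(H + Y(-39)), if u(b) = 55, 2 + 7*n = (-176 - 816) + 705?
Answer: 35101188/7 ≈ 5.0145e+6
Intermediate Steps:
n = -289/7 (n = -2/7 + ((-176 - 816) + 705)/7 = -2/7 + (-992 + 705)/7 = -2/7 + (1/7)*(-287) = -2/7 - 41 = -289/7 ≈ -41.286)
H = 10197/7 (H = 1498 - 289/7 = 10197/7 ≈ 1456.7)
(u(-47) + 3482)*(H + Y(-39)) = (55 + 3482)*(10197/7 - 39) = 3537*(9924/7) = 35101188/7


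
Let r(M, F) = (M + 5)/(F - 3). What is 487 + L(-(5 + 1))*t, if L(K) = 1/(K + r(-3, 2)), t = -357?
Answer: 4253/8 ≈ 531.63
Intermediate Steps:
r(M, F) = (5 + M)/(-3 + F)
L(K) = 1/(-2 + K) (L(K) = 1/(K + (5 - 3)/(-3 + 2)) = 1/(K + 2/(-1)) = 1/(K - 1*2) = 1/(K - 2) = 1/(-2 + K))
487 + L(-(5 + 1))*t = 487 - 357/(-2 - (5 + 1)) = 487 - 357/(-2 - 1*6) = 487 - 357/(-2 - 6) = 487 - 357/(-8) = 487 - ⅛*(-357) = 487 + 357/8 = 4253/8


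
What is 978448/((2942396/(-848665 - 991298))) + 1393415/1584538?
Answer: -713163130947016943/1165584568262 ≈ -6.1185e+5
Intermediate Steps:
978448/((2942396/(-848665 - 991298))) + 1393415/1584538 = 978448/((2942396/(-1839963))) + 1393415*(1/1584538) = 978448/((2942396*(-1/1839963))) + 1393415/1584538 = 978448/(-2942396/1839963) + 1393415/1584538 = 978448*(-1839963/2942396) + 1393415/1584538 = -450077029356/735599 + 1393415/1584538 = -713163130947016943/1165584568262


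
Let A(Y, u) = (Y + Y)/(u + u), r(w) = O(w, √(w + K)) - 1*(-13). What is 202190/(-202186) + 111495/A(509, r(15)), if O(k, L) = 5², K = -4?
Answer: 428260375975/51456337 ≈ 8322.8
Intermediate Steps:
O(k, L) = 25
r(w) = 38 (r(w) = 25 - 1*(-13) = 25 + 13 = 38)
A(Y, u) = Y/u (A(Y, u) = (2*Y)/((2*u)) = (2*Y)*(1/(2*u)) = Y/u)
202190/(-202186) + 111495/A(509, r(15)) = 202190/(-202186) + 111495/((509/38)) = 202190*(-1/202186) + 111495/((509*(1/38))) = -101095/101093 + 111495/(509/38) = -101095/101093 + 111495*(38/509) = -101095/101093 + 4236810/509 = 428260375975/51456337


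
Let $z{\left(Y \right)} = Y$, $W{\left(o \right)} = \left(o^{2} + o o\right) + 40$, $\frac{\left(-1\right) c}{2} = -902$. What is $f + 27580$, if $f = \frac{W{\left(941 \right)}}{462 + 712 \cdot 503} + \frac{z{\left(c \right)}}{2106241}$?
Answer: $\frac{10417367043494357}{377646905059} \approx 27585.0$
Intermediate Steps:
$c = 1804$ ($c = \left(-2\right) \left(-902\right) = 1804$)
$W{\left(o \right)} = 40 + 2 o^{2}$ ($W{\left(o \right)} = \left(o^{2} + o^{2}\right) + 40 = 2 o^{2} + 40 = 40 + 2 o^{2}$)
$f = \frac{1865401967137}{377646905059}$ ($f = \frac{40 + 2 \cdot 941^{2}}{462 + 712 \cdot 503} + \frac{1804}{2106241} = \frac{40 + 2 \cdot 885481}{462 + 358136} + 1804 \cdot \frac{1}{2106241} = \frac{40 + 1770962}{358598} + \frac{1804}{2106241} = 1771002 \cdot \frac{1}{358598} + \frac{1804}{2106241} = \frac{885501}{179299} + \frac{1804}{2106241} = \frac{1865401967137}{377646905059} \approx 4.9395$)
$f + 27580 = \frac{1865401967137}{377646905059} + 27580 = \frac{10417367043494357}{377646905059}$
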